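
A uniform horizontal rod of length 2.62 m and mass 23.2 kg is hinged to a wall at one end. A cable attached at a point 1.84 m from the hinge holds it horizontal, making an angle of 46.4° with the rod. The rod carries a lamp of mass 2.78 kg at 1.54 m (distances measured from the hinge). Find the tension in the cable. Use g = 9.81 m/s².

Sum moments about the hinge (the unknown hinge reaction has zero arm there).
Beam weight: 23.2 × 9.81 = 227.6 N down at 1.31 m → arm 1.31 m, τ = 227.6 × 1.31 = 298.2 N·m clockwise.
Lamp: 2.78 × 9.81 = 27.27 N down at 1.54 m → arm 1.54 m, τ = 27.27 × 1.54 = 42 N·m clockwise.
Total clockwise load moment = 340.2 N·m.
The cable tension T acts at 1.84 m; only its component perpendicular to the rod, T sinθ, produces torque. sin 46.4° = 0.7242.
Setting net torque to zero: T × 1.84 × 0.7242 = 340.2 → T = 340.2 / 1.333 = 255 N.

T ≈ 255 N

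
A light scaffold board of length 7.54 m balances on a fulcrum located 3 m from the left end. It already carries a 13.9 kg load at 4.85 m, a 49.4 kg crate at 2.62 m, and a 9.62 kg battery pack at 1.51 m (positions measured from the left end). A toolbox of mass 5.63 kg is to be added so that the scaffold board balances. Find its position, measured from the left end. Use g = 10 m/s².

x ≈ 4.31 m from the left end

About the fulcrum (at 3 m from the left end):
Load: 13.9 × 10 = 139 N down at 4.85 m → arm 1.85 m, τ = 139 × 1.85 = 257.2 N·m clockwise.
Crate: 49.4 × 10 = 494 N down at 2.62 m → arm 0.38 m, τ = 494 × 0.38 = 187.7 N·m counterclockwise.
Battery pack: 9.62 × 10 = 96.2 N down at 1.51 m → arm 1.49 m, τ = 96.2 × 1.49 = 143.3 N·m counterclockwise.
Net moment of existing loads = 73.8 N·m counterclockwise.
The toolbox weighs 5.63 × 10 = 56.3 N and must supply an equal clockwise moment, so its lever arm about the fulcrum is 73.8 / 56.3 = 1.31 m.
That puts it at 3 + 1.31 = 4.31 m from the left end.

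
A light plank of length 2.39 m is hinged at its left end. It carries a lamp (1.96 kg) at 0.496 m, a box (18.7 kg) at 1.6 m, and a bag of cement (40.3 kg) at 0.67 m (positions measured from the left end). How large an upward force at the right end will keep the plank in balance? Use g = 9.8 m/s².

Sum moments about the left end (the unknown pivot reaction has zero arm there).
Lamp: 1.96 × 9.8 = 19.21 N down at 0.496 m → arm 0.496 m, τ = 19.21 × 0.496 = 9.528 N·m clockwise.
Box: 18.7 × 9.8 = 183.3 N down at 1.6 m → arm 1.6 m, τ = 183.3 × 1.6 = 293.3 N·m clockwise.
Bag of cement: 40.3 × 9.8 = 394.9 N down at 0.67 m → arm 0.67 m, τ = 394.9 × 0.67 = 264.6 N·m clockwise.
Net moment of the loads = 567.4 N·m clockwise.
The upward force F acts at the right end, arm 2.39 m, giving F × 2.39 counterclockwise.
Balancing moments: F × 2.39 = 567.4, giving F = 567.4 / 2.39 = 237 N.

F ≈ 237 N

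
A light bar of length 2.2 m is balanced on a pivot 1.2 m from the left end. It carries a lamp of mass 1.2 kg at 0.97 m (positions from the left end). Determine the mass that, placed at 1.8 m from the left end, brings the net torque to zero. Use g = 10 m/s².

About the pivot (at 1.2 m from the left end):
Lamp: 1.2 × 10 = 12 N down at 0.97 m → arm 0.23 m, τ = 12 × 0.23 = 2.76 N·m counterclockwise.
Net moment of known loads = 2.76 N·m counterclockwise.
An unknown mass m at 1.8 m has arm 0.6 m; its moment is m·g·0.6 clockwise.
For rotational equilibrium, m × 10 × 0.6 = 2.76, so m = 2.76 / (10 × 0.6) = 0.46 kg.

m ≈ 0.46 kg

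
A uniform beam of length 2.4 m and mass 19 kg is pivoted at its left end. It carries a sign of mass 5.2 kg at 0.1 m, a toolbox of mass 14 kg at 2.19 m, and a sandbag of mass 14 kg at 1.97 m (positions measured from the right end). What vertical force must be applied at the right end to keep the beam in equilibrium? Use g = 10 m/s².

Take moments about the left end.
Beam weight: 19 × 10 = 190 N down at 1.2 m → arm 1.2 m, τ = 190 × 1.2 = 228 N·m clockwise.
Sign: 5.2 × 10 = 52 N down at 0.1 m → arm 2.3 m, τ = 52 × 2.3 = 119.6 N·m clockwise.
Toolbox: 14 × 10 = 140 N down at 2.19 m → arm 0.21 m, τ = 140 × 0.21 = 29.4 N·m clockwise.
Sandbag: 14 × 10 = 140 N down at 1.97 m → arm 0.43 m, τ = 140 × 0.43 = 60.2 N·m clockwise.
Net moment of the loads = 437.2 N·m clockwise.
The upward force F acts at the right end, arm 2.4 m, giving F × 2.4 counterclockwise.
Balancing moments: F × 2.4 = 437.2, giving F = 437.2 / 2.4 = 182 N.

F ≈ 182 N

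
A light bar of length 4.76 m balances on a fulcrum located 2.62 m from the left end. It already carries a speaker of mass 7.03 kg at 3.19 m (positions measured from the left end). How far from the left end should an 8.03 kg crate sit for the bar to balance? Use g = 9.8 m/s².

x ≈ 2.12 m from the left end

Taking torques about the fulcrum (at 2.62 m from the left end):
Speaker: 7.03 × 9.8 = 68.89 N down at 3.19 m → arm 0.57 m, τ = 68.89 × 0.57 = 39.27 N·m clockwise.
Net moment of existing loads = 39.27 N·m clockwise.
The crate weighs 8.03 × 9.8 = 78.69 N and must supply an equal counterclockwise moment, so its lever arm about the fulcrum is 39.27 / 78.69 = 0.499 m.
That puts it at 2.62 − 0.499 = 2.12 m from the left end.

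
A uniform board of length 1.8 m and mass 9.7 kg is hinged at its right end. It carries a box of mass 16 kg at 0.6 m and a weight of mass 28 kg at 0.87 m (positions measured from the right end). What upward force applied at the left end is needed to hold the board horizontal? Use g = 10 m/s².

F ≈ 237 N

Take moments about the right end.
Beam weight: 9.7 × 10 = 97 N down at 0.9 m → arm 0.9 m, τ = 97 × 0.9 = 87.3 N·m counterclockwise.
Box: 16 × 10 = 160 N down at 0.6 m → arm 0.6 m, τ = 160 × 0.6 = 96 N·m counterclockwise.
Weight: 28 × 10 = 280 N down at 0.87 m → arm 0.87 m, τ = 280 × 0.87 = 243.6 N·m counterclockwise.
Net moment of the loads = 426.9 N·m counterclockwise.
The upward force F acts at the left end, arm 1.8 m, giving F × 1.8 clockwise.
Στ = 0 ⇒ F × 1.8 = 426.9 ⇒ F = 426.9 / 1.8 = 237 N.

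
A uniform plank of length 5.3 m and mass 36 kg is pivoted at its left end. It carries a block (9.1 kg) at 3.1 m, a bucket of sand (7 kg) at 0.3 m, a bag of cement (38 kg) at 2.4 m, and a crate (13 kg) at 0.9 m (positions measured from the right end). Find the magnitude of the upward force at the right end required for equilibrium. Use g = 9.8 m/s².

F ≈ 588 N

Sum moments about the left end (the unknown pivot reaction has zero arm there).
Beam weight: 36 × 9.8 = 352.8 N down at 2.65 m → arm 2.65 m, τ = 352.8 × 2.65 = 934.9 N·m clockwise.
Block: 9.1 × 9.8 = 89.18 N down at 3.1 m → arm 2.2 m, τ = 89.18 × 2.2 = 196.2 N·m clockwise.
Bucket of sand: 7 × 9.8 = 68.6 N down at 0.3 m → arm 5 m, τ = 68.6 × 5 = 343 N·m clockwise.
Bag of cement: 38 × 9.8 = 372.4 N down at 2.4 m → arm 2.9 m, τ = 372.4 × 2.9 = 1080 N·m clockwise.
Crate: 13 × 9.8 = 127.4 N down at 0.9 m → arm 4.4 m, τ = 127.4 × 4.4 = 560.6 N·m clockwise.
Net moment of the loads = 3115 N·m clockwise.
The upward force F acts at the right end, arm 5.3 m, giving F × 5.3 counterclockwise.
Στ = 0 ⇒ F × 5.3 = 3115 ⇒ F = 3115 / 5.3 = 588 N.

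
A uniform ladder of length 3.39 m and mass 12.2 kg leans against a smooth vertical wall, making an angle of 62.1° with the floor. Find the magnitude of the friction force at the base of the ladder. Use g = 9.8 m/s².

f ≈ 31.7 N

Take moments about the foot of the ladder.
Ladder weight 12.2×9.8 = 119.6 N acts at 1.695 m along the ladder; its horizontal arm is 1.695·cos62.1° = 0.7931 m → τ = 94.85 N·m clockwise.
Wall normal N acts horizontally at the top; its moment arm is the height L sinθ = 3.39·sin62.1° = 2.996 m, counterclockwise.
For rotational equilibrium, N × 2.996 = 94.85, so N = 31.7 N.
ΣFx = 0: friction at the foot balances the wall's push, so f = N_wall = 31.7 N.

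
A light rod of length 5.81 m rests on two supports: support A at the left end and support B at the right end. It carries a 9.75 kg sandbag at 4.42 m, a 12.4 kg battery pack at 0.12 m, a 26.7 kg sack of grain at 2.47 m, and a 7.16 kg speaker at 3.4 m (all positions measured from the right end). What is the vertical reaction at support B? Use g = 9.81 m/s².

R_B ≈ 322 N

Choose support A as the axis so its reaction then has zero moment arm.
Sandbag: 9.75 × 9.81 = 95.65 N down at 4.42 m → arm 1.39 m, τ = 95.65 × 1.39 = 133 N·m clockwise.
Battery pack: 12.4 × 9.81 = 121.6 N down at 0.12 m → arm 5.69 m, τ = 121.6 × 5.69 = 691.9 N·m clockwise.
Sack of grain: 26.7 × 9.81 = 261.9 N down at 2.47 m → arm 3.34 m, τ = 261.9 × 3.34 = 874.7 N·m clockwise.
Speaker: 7.16 × 9.81 = 70.24 N down at 3.4 m → arm 2.41 m, τ = 70.24 × 2.41 = 169.3 N·m clockwise.
Net load moment about support A = 1869 N·m clockwise.
Reaction R at support B is upward at 0 m, arm 5.81 m → moment R × 5.81 counterclockwise.
Setting net torque to zero: R × 5.81 = 1869 → R = 322 N.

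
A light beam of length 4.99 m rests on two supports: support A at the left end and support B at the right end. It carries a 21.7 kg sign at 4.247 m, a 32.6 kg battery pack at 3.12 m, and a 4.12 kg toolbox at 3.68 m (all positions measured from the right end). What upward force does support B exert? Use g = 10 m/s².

About support A:
Sign: 21.7 × 10 = 217 N down at 4.247 m → arm 0.743 m, τ = 217 × 0.743 = 161.2 N·m clockwise.
Battery pack: 32.6 × 10 = 326 N down at 3.12 m → arm 1.87 m, τ = 326 × 1.87 = 609.6 N·m clockwise.
Toolbox: 4.12 × 10 = 41.2 N down at 3.68 m → arm 1.31 m, τ = 41.2 × 1.31 = 53.97 N·m clockwise.
Net load moment about support A = 824.8 N·m clockwise.
Reaction R at support B is upward at 0 m, arm 4.99 m → moment R × 4.99 counterclockwise.
Setting net torque to zero: R × 4.99 = 824.8 → R = 165 N.

R_B ≈ 165 N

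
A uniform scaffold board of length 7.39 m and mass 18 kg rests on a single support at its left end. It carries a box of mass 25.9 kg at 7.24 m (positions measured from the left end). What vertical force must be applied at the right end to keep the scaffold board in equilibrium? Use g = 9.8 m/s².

F ≈ 337 N

Take moments about the left end.
Beam weight: 18 × 9.8 = 176.4 N down at 3.695 m → arm 3.695 m, τ = 176.4 × 3.695 = 651.8 N·m clockwise.
Box: 25.9 × 9.8 = 253.8 N down at 7.24 m → arm 7.24 m, τ = 253.8 × 7.24 = 1838 N·m clockwise.
Net moment of the loads = 2490 N·m clockwise.
The upward force F acts at the right end, arm 7.39 m, giving F × 7.39 counterclockwise.
For rotational equilibrium, F × 7.39 = 2490, so F = 2490 / 7.39 = 337 N.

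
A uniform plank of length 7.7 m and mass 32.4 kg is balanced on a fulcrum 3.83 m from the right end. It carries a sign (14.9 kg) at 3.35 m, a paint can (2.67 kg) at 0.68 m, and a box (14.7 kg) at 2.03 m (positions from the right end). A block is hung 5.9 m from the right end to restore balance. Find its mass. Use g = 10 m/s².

Choose the fulcrum (at 3.83 m from the right end) as the axis so the support reaction has zero arm there.
Beam weight: 32.4 × 10 = 324 N down at 3.85 m → arm 0.02 m, τ = 324 × 0.02 = 6.48 N·m counterclockwise.
Sign: 14.9 × 10 = 149 N down at 3.35 m → arm 0.48 m, τ = 149 × 0.48 = 71.52 N·m clockwise.
Paint can: 2.67 × 10 = 26.7 N down at 0.68 m → arm 3.15 m, τ = 26.7 × 3.15 = 84.1 N·m clockwise.
Box: 14.7 × 10 = 147 N down at 2.03 m → arm 1.8 m, τ = 147 × 1.8 = 264.6 N·m clockwise.
Net moment of known loads = 413.7 N·m clockwise.
An unknown mass m at 5.9 m has arm 2.07 m; its moment is m·g·2.07 counterclockwise.
Setting net torque to zero: m × 10 × 2.07 = 413.7 → m = 413.7 / (10 × 2.07) = 20 kg.

m ≈ 20 kg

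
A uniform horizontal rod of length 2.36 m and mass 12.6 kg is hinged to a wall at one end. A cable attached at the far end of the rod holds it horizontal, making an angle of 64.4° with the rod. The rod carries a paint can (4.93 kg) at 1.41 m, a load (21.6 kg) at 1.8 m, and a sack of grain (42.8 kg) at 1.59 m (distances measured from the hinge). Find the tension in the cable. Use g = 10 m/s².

About the hinge:
Beam weight: 12.6 × 10 = 126 N down at 1.18 m → arm 1.18 m, τ = 126 × 1.18 = 148.7 N·m clockwise.
Paint can: 4.93 × 10 = 49.3 N down at 1.41 m → arm 1.41 m, τ = 49.3 × 1.41 = 69.51 N·m clockwise.
Load: 21.6 × 10 = 216 N down at 1.8 m → arm 1.8 m, τ = 216 × 1.8 = 388.8 N·m clockwise.
Sack of grain: 42.8 × 10 = 428 N down at 1.59 m → arm 1.59 m, τ = 428 × 1.59 = 680.5 N·m clockwise.
Total clockwise load moment = 1288 N·m.
The cable tension T acts at 2.36 m; only its component perpendicular to the rod, T sinθ, produces torque. sin 64.4° = 0.9018.
Setting net torque to zero: T × 2.36 × 0.9018 = 1288 → T = 1288 / 2.128 = 605 N.

T ≈ 605 N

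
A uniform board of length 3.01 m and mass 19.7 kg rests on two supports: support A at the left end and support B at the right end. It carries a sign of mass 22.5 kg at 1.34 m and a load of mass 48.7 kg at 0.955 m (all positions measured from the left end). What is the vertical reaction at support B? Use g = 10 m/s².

R_B ≈ 353 N

Take moments about support A.
Beam weight: 19.7 × 10 = 197 N down at 1.505 m → arm 1.505 m, τ = 197 × 1.505 = 296.5 N·m clockwise.
Sign: 22.5 × 10 = 225 N down at 1.34 m → arm 1.34 m, τ = 225 × 1.34 = 301.5 N·m clockwise.
Load: 48.7 × 10 = 487 N down at 0.955 m → arm 0.955 m, τ = 487 × 0.955 = 465.1 N·m clockwise.
Net load moment about support A = 1063 N·m clockwise.
Reaction R at support B is upward at 3.01 m, arm 3.01 m → moment R × 3.01 counterclockwise.
Balancing moments: R × 3.01 = 1063, giving R = 353 N.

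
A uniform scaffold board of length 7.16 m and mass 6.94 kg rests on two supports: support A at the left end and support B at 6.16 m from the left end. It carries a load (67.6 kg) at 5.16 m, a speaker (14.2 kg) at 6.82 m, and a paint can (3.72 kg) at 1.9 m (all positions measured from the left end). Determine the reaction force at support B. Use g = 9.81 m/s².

Taking torques about support A:
Beam weight: 6.94 × 9.81 = 68.08 N down at 3.58 m → arm 3.58 m, τ = 68.08 × 3.58 = 243.7 N·m clockwise.
Load: 67.6 × 9.81 = 663.2 N down at 5.16 m → arm 5.16 m, τ = 663.2 × 5.16 = 3422 N·m clockwise.
Speaker: 14.2 × 9.81 = 139.3 N down at 6.82 m → arm 6.82 m, τ = 139.3 × 6.82 = 950 N·m clockwise.
Paint can: 3.72 × 9.81 = 36.49 N down at 1.9 m → arm 1.9 m, τ = 36.49 × 1.9 = 69.33 N·m clockwise.
Net load moment about support A = 4685 N·m clockwise.
Reaction R at support B is upward at 6.16 m, arm 6.16 m → moment R × 6.16 counterclockwise.
Balancing moments: R × 6.16 = 4685, giving R = 761 N.

R_B ≈ 761 N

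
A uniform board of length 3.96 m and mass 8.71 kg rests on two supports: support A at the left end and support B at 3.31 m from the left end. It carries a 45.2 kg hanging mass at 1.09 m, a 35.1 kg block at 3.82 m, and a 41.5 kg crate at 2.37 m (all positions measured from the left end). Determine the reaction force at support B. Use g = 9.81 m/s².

Choose support A as the axis so its reaction then has zero moment arm.
Beam weight: 8.71 × 9.81 = 85.45 N down at 1.98 m → arm 1.98 m, τ = 85.45 × 1.98 = 169.2 N·m clockwise.
Hanging mass: 45.2 × 9.81 = 443.4 N down at 1.09 m → arm 1.09 m, τ = 443.4 × 1.09 = 483.3 N·m clockwise.
Block: 35.1 × 9.81 = 344.3 N down at 3.82 m → arm 3.82 m, τ = 344.3 × 3.82 = 1315 N·m clockwise.
Crate: 41.5 × 9.81 = 407.1 N down at 2.37 m → arm 2.37 m, τ = 407.1 × 2.37 = 964.8 N·m clockwise.
Net load moment about support A = 2932 N·m clockwise.
Reaction R at support B is upward at 3.31 m, arm 3.31 m → moment R × 3.31 counterclockwise.
For rotational equilibrium, R × 3.31 = 2932, so R = 886 N.

R_B ≈ 886 N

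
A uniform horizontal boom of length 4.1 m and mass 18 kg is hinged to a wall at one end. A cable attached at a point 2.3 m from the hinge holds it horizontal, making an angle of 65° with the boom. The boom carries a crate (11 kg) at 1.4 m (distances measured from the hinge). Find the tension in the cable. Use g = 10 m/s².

T ≈ 251 N

Take moments about the hinge.
Beam weight: 18 × 10 = 180 N down at 2.05 m → arm 2.05 m, τ = 180 × 2.05 = 369 N·m clockwise.
Crate: 11 × 10 = 110 N down at 1.4 m → arm 1.4 m, τ = 110 × 1.4 = 154 N·m clockwise.
Total clockwise load moment = 523 N·m.
The cable tension T acts at 2.3 m; only its component perpendicular to the boom, T sinθ, produces torque. sin 65° = 0.9063.
Στ = 0 ⇒ T × 2.3 × 0.9063 = 523 ⇒ T = 523 / 2.084 = 251 N.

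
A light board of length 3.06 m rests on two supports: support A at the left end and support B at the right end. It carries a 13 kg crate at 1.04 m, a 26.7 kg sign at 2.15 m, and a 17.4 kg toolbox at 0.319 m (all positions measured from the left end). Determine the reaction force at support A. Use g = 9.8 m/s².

Sum moments about support B (its reaction then has zero moment arm).
Crate: 13 × 9.8 = 127.4 N down at 1.04 m → arm 2.02 m, τ = 127.4 × 2.02 = 257.3 N·m counterclockwise.
Sign: 26.7 × 9.8 = 261.7 N down at 2.15 m → arm 0.91 m, τ = 261.7 × 0.91 = 238.1 N·m counterclockwise.
Toolbox: 17.4 × 9.8 = 170.5 N down at 0.319 m → arm 2.741 m, τ = 170.5 × 2.741 = 467.3 N·m counterclockwise.
Net load moment about support B = 962.7 N·m counterclockwise.
Reaction R at support A is upward at 0 m, arm 3.06 m → moment R × 3.06 clockwise.
Balancing moments: R × 3.06 = 962.7, giving R = 315 N.

R_A ≈ 315 N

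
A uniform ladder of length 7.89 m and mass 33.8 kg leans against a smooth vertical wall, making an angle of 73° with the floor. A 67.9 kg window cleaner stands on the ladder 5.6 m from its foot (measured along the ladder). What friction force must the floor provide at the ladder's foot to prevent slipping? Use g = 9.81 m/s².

f ≈ 195 N

Choose the foot of the ladder as the axis so the floor normal and friction both act there and drop out.
Ladder weight 33.8×9.81 = 331.6 N acts at 3.945 m along the ladder; its horizontal arm is 3.945·cos73° = 1.153 m → τ = 382.3 N·m clockwise.
Window cleaner: 67.9×9.81 = 666.1 N at 5.6 m → arm 1.637 m → τ = 1090 N·m clockwise.
Wall normal N acts horizontally at the top; its moment arm is the height L sinθ = 7.89·sin73° = 7.545 m, counterclockwise.
Balancing moments: N × 7.545 = 1472, giving N = 195 N.
ΣFx = 0: friction at the foot balances the wall's push, so f = N_wall = 195 N.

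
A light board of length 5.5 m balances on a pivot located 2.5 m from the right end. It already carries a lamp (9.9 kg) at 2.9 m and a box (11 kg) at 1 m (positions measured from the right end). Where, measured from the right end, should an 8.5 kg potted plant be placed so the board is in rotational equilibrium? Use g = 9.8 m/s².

Choose the pivot (at 2.5 m from the right end) as the axis so the support reaction has zero arm there.
Lamp: 9.9 × 9.8 = 97.02 N down at 2.9 m → arm 0.4 m, τ = 97.02 × 0.4 = 38.81 N·m counterclockwise.
Box: 11 × 9.8 = 107.8 N down at 1 m → arm 1.5 m, τ = 107.8 × 1.5 = 161.7 N·m clockwise.
Net moment of existing loads = 122.9 N·m clockwise.
The potted plant weighs 8.5 × 9.8 = 83.3 N and must supply an equal counterclockwise moment, so its lever arm about the pivot is 122.9 / 83.3 = 1.48 m.
That puts it at 2.5 + 1.48 = 3.98 m from the right end.

x ≈ 3.98 m from the right end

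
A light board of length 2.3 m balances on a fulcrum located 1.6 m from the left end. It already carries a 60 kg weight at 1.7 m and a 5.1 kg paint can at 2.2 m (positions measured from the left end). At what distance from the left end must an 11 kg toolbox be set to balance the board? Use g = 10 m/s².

x ≈ 0.776 m from the left end

Choose the fulcrum (at 1.6 m from the left end) as the axis so the support reaction has zero arm there.
Weight: 60 × 10 = 600 N down at 1.7 m → arm 0.1 m, τ = 600 × 0.1 = 60 N·m clockwise.
Paint can: 5.1 × 10 = 51 N down at 2.2 m → arm 0.6 m, τ = 51 × 0.6 = 30.6 N·m clockwise.
Net moment of existing loads = 90.6 N·m clockwise.
The toolbox weighs 11 × 10 = 110 N and must supply an equal counterclockwise moment, so its lever arm about the fulcrum is 90.6 / 110 = 0.824 m.
That puts it at 1.6 − 0.824 = 0.776 m from the left end.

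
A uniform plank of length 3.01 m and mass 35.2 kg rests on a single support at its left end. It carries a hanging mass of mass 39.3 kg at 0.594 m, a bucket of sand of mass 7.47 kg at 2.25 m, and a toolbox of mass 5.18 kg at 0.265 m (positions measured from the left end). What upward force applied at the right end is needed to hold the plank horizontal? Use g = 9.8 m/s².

F ≈ 308 N

Take moments about the left end.
Beam weight: 35.2 × 9.8 = 345 N down at 1.505 m → arm 1.505 m, τ = 345 × 1.505 = 519.2 N·m clockwise.
Hanging mass: 39.3 × 9.8 = 385.1 N down at 0.594 m → arm 0.594 m, τ = 385.1 × 0.594 = 228.7 N·m clockwise.
Bucket of sand: 7.47 × 9.8 = 73.21 N down at 2.25 m → arm 2.25 m, τ = 73.21 × 2.25 = 164.7 N·m clockwise.
Toolbox: 5.18 × 9.8 = 50.76 N down at 0.265 m → arm 0.265 m, τ = 50.76 × 0.265 = 13.45 N·m clockwise.
Net moment of the loads = 926.1 N·m clockwise.
The upward force F acts at the right end, arm 3.01 m, giving F × 3.01 counterclockwise.
For rotational equilibrium, F × 3.01 = 926.1, so F = 926.1 / 3.01 = 308 N.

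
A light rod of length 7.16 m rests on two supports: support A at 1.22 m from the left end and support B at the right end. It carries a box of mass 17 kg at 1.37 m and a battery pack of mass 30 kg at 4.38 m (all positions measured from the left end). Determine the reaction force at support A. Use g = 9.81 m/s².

About support B:
Box: 17 × 9.81 = 166.8 N down at 1.37 m → arm 5.79 m, τ = 166.8 × 5.79 = 965.8 N·m counterclockwise.
Battery pack: 30 × 9.81 = 294.3 N down at 4.38 m → arm 2.78 m, τ = 294.3 × 2.78 = 818.2 N·m counterclockwise.
Net load moment about support B = 1784 N·m counterclockwise.
Reaction R at support A is upward at 1.22 m, arm 5.94 m → moment R × 5.94 clockwise.
Balancing moments: R × 5.94 = 1784, giving R = 300 N.

R_A ≈ 300 N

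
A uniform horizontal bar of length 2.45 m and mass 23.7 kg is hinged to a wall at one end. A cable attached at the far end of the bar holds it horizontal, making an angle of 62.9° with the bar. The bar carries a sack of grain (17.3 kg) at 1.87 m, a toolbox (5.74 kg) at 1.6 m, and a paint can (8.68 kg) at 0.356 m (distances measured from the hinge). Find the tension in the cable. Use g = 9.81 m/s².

Taking torques about the hinge:
Beam weight: 23.7 × 9.81 = 232.5 N down at 1.225 m → arm 1.225 m, τ = 232.5 × 1.225 = 284.8 N·m clockwise.
Sack of grain: 17.3 × 9.81 = 169.7 N down at 1.87 m → arm 1.87 m, τ = 169.7 × 1.87 = 317.3 N·m clockwise.
Toolbox: 5.74 × 9.81 = 56.31 N down at 1.6 m → arm 1.6 m, τ = 56.31 × 1.6 = 90.1 N·m clockwise.
Paint can: 8.68 × 9.81 = 85.15 N down at 0.356 m → arm 0.356 m, τ = 85.15 × 0.356 = 30.31 N·m clockwise.
Total clockwise load moment = 722.5 N·m.
The cable tension T acts at 2.45 m; only its component perpendicular to the bar, T sinθ, produces torque. sin 62.9° = 0.8902.
Setting net torque to zero: T × 2.45 × 0.8902 = 722.5 → T = 722.5 / 2.181 = 331 N.

T ≈ 331 N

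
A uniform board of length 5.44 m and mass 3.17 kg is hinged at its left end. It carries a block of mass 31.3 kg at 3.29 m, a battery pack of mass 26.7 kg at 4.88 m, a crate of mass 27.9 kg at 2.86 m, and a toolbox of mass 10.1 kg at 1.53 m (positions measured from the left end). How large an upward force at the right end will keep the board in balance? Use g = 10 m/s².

Taking torques about the left end:
Beam weight: 3.17 × 10 = 31.7 N down at 2.72 m → arm 2.72 m, τ = 31.7 × 2.72 = 86.22 N·m clockwise.
Block: 31.3 × 10 = 313 N down at 3.29 m → arm 3.29 m, τ = 313 × 3.29 = 1030 N·m clockwise.
Battery pack: 26.7 × 10 = 267 N down at 4.88 m → arm 4.88 m, τ = 267 × 4.88 = 1303 N·m clockwise.
Crate: 27.9 × 10 = 279 N down at 2.86 m → arm 2.86 m, τ = 279 × 2.86 = 797.9 N·m clockwise.
Toolbox: 10.1 × 10 = 101 N down at 1.53 m → arm 1.53 m, τ = 101 × 1.53 = 154.5 N·m clockwise.
Net moment of the loads = 3372 N·m clockwise.
The upward force F acts at the right end, arm 5.44 m, giving F × 5.44 counterclockwise.
Στ = 0 ⇒ F × 5.44 = 3372 ⇒ F = 3372 / 5.44 = 620 N.

F ≈ 620 N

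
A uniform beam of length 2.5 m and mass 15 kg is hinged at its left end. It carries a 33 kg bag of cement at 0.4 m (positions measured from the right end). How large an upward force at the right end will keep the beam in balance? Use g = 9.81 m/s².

Take moments about the left end.
Beam weight: 15 × 9.81 = 147.2 N down at 1.25 m → arm 1.25 m, τ = 147.2 × 1.25 = 184 N·m clockwise.
Bag of cement: 33 × 9.81 = 323.7 N down at 0.4 m → arm 2.1 m, τ = 323.7 × 2.1 = 679.8 N·m clockwise.
Net moment of the loads = 863.8 N·m clockwise.
The upward force F acts at the right end, arm 2.5 m, giving F × 2.5 counterclockwise.
Setting net torque to zero: F × 2.5 = 863.8 → F = 863.8 / 2.5 = 346 N.

F ≈ 346 N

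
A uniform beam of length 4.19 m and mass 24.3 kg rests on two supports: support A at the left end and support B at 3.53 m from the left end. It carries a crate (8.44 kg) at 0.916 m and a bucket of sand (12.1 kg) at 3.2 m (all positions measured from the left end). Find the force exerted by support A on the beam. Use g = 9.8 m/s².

About support B:
Beam weight: 24.3 × 9.8 = 238.1 N down at 2.095 m → arm 1.435 m, τ = 238.1 × 1.435 = 341.7 N·m counterclockwise.
Crate: 8.44 × 9.8 = 82.71 N down at 0.916 m → arm 2.614 m, τ = 82.71 × 2.614 = 216.2 N·m counterclockwise.
Bucket of sand: 12.1 × 9.8 = 118.6 N down at 3.2 m → arm 0.33 m, τ = 118.6 × 0.33 = 39.14 N·m counterclockwise.
Net load moment about support B = 597 N·m counterclockwise.
Reaction R at support A is upward at 0 m, arm 3.53 m → moment R × 3.53 clockwise.
Setting net torque to zero: R × 3.53 = 597 → R = 169 N.

R_A ≈ 169 N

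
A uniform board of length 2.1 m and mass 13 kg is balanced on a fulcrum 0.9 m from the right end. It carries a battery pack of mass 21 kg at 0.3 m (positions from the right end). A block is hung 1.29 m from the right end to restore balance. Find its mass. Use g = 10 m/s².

m ≈ 27.3 kg

Choose the fulcrum (at 0.9 m from the right end) as the axis so the support reaction has zero arm there.
Beam weight: 13 × 10 = 130 N down at 1.05 m → arm 0.15 m, τ = 130 × 0.15 = 19.5 N·m counterclockwise.
Battery pack: 21 × 10 = 210 N down at 0.3 m → arm 0.6 m, τ = 210 × 0.6 = 126 N·m clockwise.
Net moment of known loads = 106.5 N·m clockwise.
An unknown mass m at 1.29 m has arm 0.39 m; its moment is m·g·0.39 counterclockwise.
Στ = 0 ⇒ m × 10 × 0.39 = 106.5 ⇒ m = 106.5 / (10 × 0.39) = 27.3 kg.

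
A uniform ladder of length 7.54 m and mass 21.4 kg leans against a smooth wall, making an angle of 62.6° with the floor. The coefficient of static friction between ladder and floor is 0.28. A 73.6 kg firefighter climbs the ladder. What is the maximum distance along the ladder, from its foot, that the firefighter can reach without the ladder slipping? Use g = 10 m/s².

d ≈ 4.16 m

Taking torques about the foot of the ladder:
Ladder weight 21.4×10 = 214 N acts at 3.77 m along the ladder; its horizontal arm is 3.77·cos62.6° = 1.735 m → τ = 371.3 N·m clockwise.
Firefighter weight 73.6×10 = 736 N at distance d → arm d·cos62.6° → τ = 736·d·0.4602 clockwise.
Wall normal N at the top has arm L sinθ = 6.694 m counterclockwise, so Στ = 0 gives N·6.694 = 371.3 + 338.7·d.
ΣFy = 0 ⇒ N_floor = 950 N, so the maximum friction is μ_s·N_floor = 0.28×950 = 266 N. ΣFx = 0 ⇒ N_wall = f, so at the slipping point N = 266 N.
Substituting: 266×6.694 = 371.3 + 338.7·d ⇒ d = (1781 − 371.3) / 338.7 = 4.16 m.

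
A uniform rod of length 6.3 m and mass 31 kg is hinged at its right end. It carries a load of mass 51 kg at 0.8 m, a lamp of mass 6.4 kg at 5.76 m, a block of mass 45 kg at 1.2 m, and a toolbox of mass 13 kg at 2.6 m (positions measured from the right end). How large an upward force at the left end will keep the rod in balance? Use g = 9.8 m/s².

F ≈ 409 N

Taking torques about the right end:
Beam weight: 31 × 9.8 = 303.8 N down at 3.15 m → arm 3.15 m, τ = 303.8 × 3.15 = 957 N·m counterclockwise.
Load: 51 × 9.8 = 499.8 N down at 0.8 m → arm 0.8 m, τ = 499.8 × 0.8 = 399.8 N·m counterclockwise.
Lamp: 6.4 × 9.8 = 62.72 N down at 5.76 m → arm 5.76 m, τ = 62.72 × 5.76 = 361.3 N·m counterclockwise.
Block: 45 × 9.8 = 441 N down at 1.2 m → arm 1.2 m, τ = 441 × 1.2 = 529.2 N·m counterclockwise.
Toolbox: 13 × 9.8 = 127.4 N down at 2.6 m → arm 2.6 m, τ = 127.4 × 2.6 = 331.2 N·m counterclockwise.
Net moment of the loads = 2578 N·m counterclockwise.
The upward force F acts at the left end, arm 6.3 m, giving F × 6.3 clockwise.
For rotational equilibrium, F × 6.3 = 2578, so F = 2578 / 6.3 = 409 N.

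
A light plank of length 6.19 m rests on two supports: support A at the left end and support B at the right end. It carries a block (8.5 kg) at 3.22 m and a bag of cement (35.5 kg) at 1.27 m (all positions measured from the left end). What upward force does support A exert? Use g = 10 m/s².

Sum moments about support B (its reaction then has zero moment arm).
Block: 8.5 × 10 = 85 N down at 3.22 m → arm 2.97 m, τ = 85 × 2.97 = 252.5 N·m counterclockwise.
Bag of cement: 35.5 × 10 = 355 N down at 1.27 m → arm 4.92 m, τ = 355 × 4.92 = 1747 N·m counterclockwise.
Net load moment about support B = 2000 N·m counterclockwise.
Reaction R at support A is upward at 0 m, arm 6.19 m → moment R × 6.19 clockwise.
For rotational equilibrium, R × 6.19 = 2000, so R = 323 N.

R_A ≈ 323 N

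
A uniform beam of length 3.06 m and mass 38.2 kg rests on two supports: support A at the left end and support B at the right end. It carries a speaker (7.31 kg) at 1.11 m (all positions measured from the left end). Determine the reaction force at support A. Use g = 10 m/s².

R_A ≈ 238 N

Take moments about support B.
Beam weight: 38.2 × 10 = 382 N down at 1.53 m → arm 1.53 m, τ = 382 × 1.53 = 584.5 N·m counterclockwise.
Speaker: 7.31 × 10 = 73.1 N down at 1.11 m → arm 1.95 m, τ = 73.1 × 1.95 = 142.5 N·m counterclockwise.
Net load moment about support B = 727 N·m counterclockwise.
Reaction R at support A is upward at 0 m, arm 3.06 m → moment R × 3.06 clockwise.
Setting net torque to zero: R × 3.06 = 727 → R = 238 N.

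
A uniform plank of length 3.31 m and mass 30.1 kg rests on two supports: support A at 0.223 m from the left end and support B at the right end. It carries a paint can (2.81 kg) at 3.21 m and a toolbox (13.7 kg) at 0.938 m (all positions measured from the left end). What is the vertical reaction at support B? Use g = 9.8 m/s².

Take moments about support A.
Beam weight: 30.1 × 9.8 = 295 N down at 1.655 m → arm 1.432 m, τ = 295 × 1.432 = 422.4 N·m clockwise.
Paint can: 2.81 × 9.8 = 27.54 N down at 3.21 m → arm 2.987 m, τ = 27.54 × 2.987 = 82.26 N·m clockwise.
Toolbox: 13.7 × 9.8 = 134.3 N down at 0.938 m → arm 0.715 m, τ = 134.3 × 0.715 = 96.02 N·m clockwise.
Net load moment about support A = 600.7 N·m clockwise.
Reaction R at support B is upward at 3.31 m, arm 3.087 m → moment R × 3.087 counterclockwise.
Setting net torque to zero: R × 3.087 = 600.7 → R = 195 N.

R_B ≈ 195 N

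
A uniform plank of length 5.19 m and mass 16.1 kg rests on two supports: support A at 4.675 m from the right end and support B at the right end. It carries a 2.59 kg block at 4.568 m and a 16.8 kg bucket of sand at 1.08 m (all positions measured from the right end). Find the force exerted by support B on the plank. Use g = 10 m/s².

R_B ≈ 201 N

Taking torques about support A:
Beam weight: 16.1 × 10 = 161 N down at 2.595 m → arm 2.08 m, τ = 161 × 2.08 = 334.9 N·m clockwise.
Block: 2.59 × 10 = 25.9 N down at 4.568 m → arm 0.107 m, τ = 25.9 × 0.107 = 2.771 N·m clockwise.
Bucket of sand: 16.8 × 10 = 168 N down at 1.08 m → arm 3.595 m, τ = 168 × 3.595 = 604 N·m clockwise.
Net load moment about support A = 941.7 N·m clockwise.
Reaction R at support B is upward at 0 m, arm 4.675 m → moment R × 4.675 counterclockwise.
Στ = 0 ⇒ R × 4.675 = 941.7 ⇒ R = 201 N.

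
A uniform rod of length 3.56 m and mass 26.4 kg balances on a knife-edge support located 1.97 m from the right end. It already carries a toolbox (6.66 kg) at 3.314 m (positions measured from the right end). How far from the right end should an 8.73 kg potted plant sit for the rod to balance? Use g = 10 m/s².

Sum moments about the knife-edge support (at 1.97 m from the right end) (the support reaction has zero arm there).
Beam weight: 26.4 × 10 = 264 N down at 1.78 m → arm 0.19 m, τ = 264 × 0.19 = 50.16 N·m clockwise.
Toolbox: 6.66 × 10 = 66.6 N down at 3.314 m → arm 1.344 m, τ = 66.6 × 1.344 = 89.51 N·m counterclockwise.
Net moment of existing loads = 39.35 N·m counterclockwise.
The potted plant weighs 8.73 × 10 = 87.3 N and must supply an equal clockwise moment, so its lever arm about the knife-edge support is 39.35 / 87.3 = 0.451 m.
That puts it at 1.97 − 0.451 = 1.52 m from the right end.

x ≈ 1.52 m from the right end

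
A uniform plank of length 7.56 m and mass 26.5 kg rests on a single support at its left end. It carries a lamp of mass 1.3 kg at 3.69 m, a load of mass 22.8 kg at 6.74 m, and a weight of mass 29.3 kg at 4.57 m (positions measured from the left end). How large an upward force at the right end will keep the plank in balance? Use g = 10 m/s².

Take moments about the left end.
Beam weight: 26.5 × 10 = 265 N down at 3.78 m → arm 3.78 m, τ = 265 × 3.78 = 1002 N·m clockwise.
Lamp: 1.3 × 10 = 13 N down at 3.69 m → arm 3.69 m, τ = 13 × 3.69 = 47.97 N·m clockwise.
Load: 22.8 × 10 = 228 N down at 6.74 m → arm 6.74 m, τ = 228 × 6.74 = 1537 N·m clockwise.
Weight: 29.3 × 10 = 293 N down at 4.57 m → arm 4.57 m, τ = 293 × 4.57 = 1339 N·m clockwise.
Net moment of the loads = 3926 N·m clockwise.
The upward force F acts at the right end, arm 7.56 m, giving F × 7.56 counterclockwise.
Setting net torque to zero: F × 7.56 = 3926 → F = 3926 / 7.56 = 519 N.

F ≈ 519 N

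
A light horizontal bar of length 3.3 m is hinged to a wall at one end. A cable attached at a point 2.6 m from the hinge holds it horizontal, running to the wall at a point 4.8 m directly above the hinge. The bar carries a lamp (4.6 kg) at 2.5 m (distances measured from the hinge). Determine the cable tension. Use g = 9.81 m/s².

T ≈ 49.3 N

Taking torques about the hinge:
Lamp: 4.6 × 9.81 = 45.13 N down at 2.5 m → arm 2.5 m, τ = 45.13 × 2.5 = 112.8 N·m clockwise.
Total clockwise load moment = 112.8 N·m.
The cable tension T acts at 2.6 m; only its component perpendicular to the bar, T sinθ, produces torque. sinθ = h/√(h²+d²) = 4.8/√(4.8²+2.6²) = 0.8793.
Setting net torque to zero: T × 2.6 × 0.8793 = 112.8 → T = 112.8 / 2.286 = 49.3 N.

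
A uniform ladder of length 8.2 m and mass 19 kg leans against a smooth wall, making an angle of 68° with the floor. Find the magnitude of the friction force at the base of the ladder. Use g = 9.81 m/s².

Sum moments about the foot of the ladder (the floor normal and friction both act there and drop out).
Ladder weight 19×9.81 = 186.4 N acts at 4.1 m along the ladder; its horizontal arm is 4.1·cos68° = 1.536 m → τ = 286.3 N·m clockwise.
Wall normal N acts horizontally at the top; its moment arm is the height L sinθ = 8.2·sin68° = 7.603 m, counterclockwise.
For rotational equilibrium, N × 7.603 = 286.3, so N = 37.7 N.
ΣFx = 0: friction at the foot balances the wall's push, so f = N_wall = 37.7 N.

f ≈ 37.7 N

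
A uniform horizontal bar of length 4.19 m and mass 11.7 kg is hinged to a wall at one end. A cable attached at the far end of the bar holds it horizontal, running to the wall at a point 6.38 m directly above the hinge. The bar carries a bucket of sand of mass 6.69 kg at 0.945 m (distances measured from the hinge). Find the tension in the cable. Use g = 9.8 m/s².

T ≈ 86.3 N

Take moments about the hinge.
Beam weight: 11.7 × 9.8 = 114.7 N down at 2.095 m → arm 2.095 m, τ = 114.7 × 2.095 = 240.3 N·m clockwise.
Bucket of sand: 6.69 × 9.8 = 65.56 N down at 0.945 m → arm 0.945 m, τ = 65.56 × 0.945 = 61.95 N·m clockwise.
Total clockwise load moment = 302.2 N·m.
The cable tension T acts at 4.19 m; only its component perpendicular to the bar, T sinθ, produces torque. sinθ = h/√(h²+d²) = 6.38/√(6.38²+4.19²) = 0.8359.
Balancing moments: T × 4.19 × 0.8359 = 302.2, giving T = 302.2 / 3.502 = 86.3 N.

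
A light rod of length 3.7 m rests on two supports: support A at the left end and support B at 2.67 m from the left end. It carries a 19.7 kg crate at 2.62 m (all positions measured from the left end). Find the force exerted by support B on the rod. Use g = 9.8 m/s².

R_B ≈ 189 N

Sum moments about support A (its reaction then has zero moment arm).
Crate: 19.7 × 9.8 = 193.1 N down at 2.62 m → arm 2.62 m, τ = 193.1 × 2.62 = 505.9 N·m clockwise.
Net load moment about support A = 505.9 N·m clockwise.
Reaction R at support B is upward at 2.67 m, arm 2.67 m → moment R × 2.67 counterclockwise.
Setting net torque to zero: R × 2.67 = 505.9 → R = 189 N.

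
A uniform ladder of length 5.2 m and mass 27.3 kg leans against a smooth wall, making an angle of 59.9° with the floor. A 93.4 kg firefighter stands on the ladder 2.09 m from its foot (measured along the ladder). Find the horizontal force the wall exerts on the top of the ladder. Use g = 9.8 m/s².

Take moments about the foot of the ladder.
Ladder weight 27.3×9.8 = 267.5 N acts at 2.6 m along the ladder; its horizontal arm is 2.6·cos59.9° = 1.304 m → τ = 348.8 N·m clockwise.
Firefighter: 93.4×9.8 = 915.3 N at 2.09 m → arm 1.048 m → τ = 959.2 N·m clockwise.
Wall normal N acts horizontally at the top; its moment arm is the height L sinθ = 5.2·sin59.9° = 4.499 m, counterclockwise.
For rotational equilibrium, N × 4.499 = 1308, so N = 291 N.

N_wall ≈ 291 N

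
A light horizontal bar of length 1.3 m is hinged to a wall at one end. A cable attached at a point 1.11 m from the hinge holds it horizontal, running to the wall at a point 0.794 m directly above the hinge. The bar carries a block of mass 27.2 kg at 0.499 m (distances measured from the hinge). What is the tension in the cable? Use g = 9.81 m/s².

Sum moments about the hinge (the unknown hinge reaction has zero arm there).
Block: 27.2 × 9.81 = 266.8 N down at 0.499 m → arm 0.499 m, τ = 266.8 × 0.499 = 133.1 N·m clockwise.
Total clockwise load moment = 133.1 N·m.
The cable tension T acts at 1.11 m; only its component perpendicular to the bar, T sinθ, produces torque. sinθ = h/√(h²+d²) = 0.794/√(0.794²+1.11²) = 0.5818.
Balancing moments: T × 1.11 × 0.5818 = 133.1, giving T = 133.1 / 0.6458 = 206 N.

T ≈ 206 N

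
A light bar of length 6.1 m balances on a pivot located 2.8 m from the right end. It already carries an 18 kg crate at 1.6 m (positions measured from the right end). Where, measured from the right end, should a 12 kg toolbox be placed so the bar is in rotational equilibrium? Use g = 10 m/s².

About the pivot (at 2.8 m from the right end):
Crate: 18 × 10 = 180 N down at 1.6 m → arm 1.2 m, τ = 180 × 1.2 = 216 N·m clockwise.
Net moment of existing loads = 216 N·m clockwise.
The toolbox weighs 12 × 10 = 120 N and must supply an equal counterclockwise moment, so its lever arm about the pivot is 216 / 120 = 1.8 m.
That puts it at 2.8 + 1.8 = 4.6 m from the right end.

x ≈ 4.6 m from the right end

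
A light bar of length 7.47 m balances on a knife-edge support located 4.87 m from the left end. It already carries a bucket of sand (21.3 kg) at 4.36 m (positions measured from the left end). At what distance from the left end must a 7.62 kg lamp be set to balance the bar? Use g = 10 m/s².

x ≈ 6.3 m from the left end

Choose the knife-edge support (at 4.87 m from the left end) as the axis so the support reaction has zero arm there.
Bucket of sand: 21.3 × 10 = 213 N down at 4.36 m → arm 0.51 m, τ = 213 × 0.51 = 108.6 N·m counterclockwise.
Net moment of existing loads = 108.6 N·m counterclockwise.
The lamp weighs 7.62 × 10 = 76.2 N and must supply an equal clockwise moment, so its lever arm about the knife-edge support is 108.6 / 76.2 = 1.43 m.
That puts it at 4.87 + 1.43 = 6.3 m from the left end.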